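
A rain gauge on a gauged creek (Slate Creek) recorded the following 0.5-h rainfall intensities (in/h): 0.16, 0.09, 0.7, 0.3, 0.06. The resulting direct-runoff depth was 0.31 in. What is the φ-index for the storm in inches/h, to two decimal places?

Only the 2 blocks with intensity above φ contribute runoff: 0.7, 0.3 in/h.
Σ(I−φ)·Δt = d  ⇒  (0.7+0.3 − 2φ)·0.5 = 0.31
φ = (1.000 − 0.31/0.5) / 2 = 0.19 in/h.

φ ≈ 0.19 in/h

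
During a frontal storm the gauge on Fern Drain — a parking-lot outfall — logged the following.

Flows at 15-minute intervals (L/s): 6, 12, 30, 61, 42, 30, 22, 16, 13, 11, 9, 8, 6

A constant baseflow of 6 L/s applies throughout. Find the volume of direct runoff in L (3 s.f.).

V ≈ 1.69 × 10^5 L

Direct-runoff ordinates (Q − Q_b): 0.0, 6.0, 24.0, 55.0, 36.0, 24.0, 16.0, 10.0, 7.0, 5.0, 3.0, 2.0, 0.0 L/s.
ΣQ_DR = 188.0 L/s.
With Δt = 0.25 h = 900 s, V = ΣQ_DR · Δt = 188.0 × 900 = 1.69 × 10^5 L.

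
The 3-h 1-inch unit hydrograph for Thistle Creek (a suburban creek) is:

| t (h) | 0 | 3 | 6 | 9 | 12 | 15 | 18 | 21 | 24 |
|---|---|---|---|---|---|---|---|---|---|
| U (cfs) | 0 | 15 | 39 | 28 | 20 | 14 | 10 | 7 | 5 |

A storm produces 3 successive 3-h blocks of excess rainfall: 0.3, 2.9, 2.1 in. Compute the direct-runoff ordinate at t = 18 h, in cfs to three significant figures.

By discrete convolution, Q_j = Σ (P_i / 1 in) · U_{j−i}.
At t = 18 h (j=6): Q = (0.3/1)·10 + (2.9/1)·14 + (2.1/1)·20 = 85.6 cfs.

Q ≈ 85.6 cfs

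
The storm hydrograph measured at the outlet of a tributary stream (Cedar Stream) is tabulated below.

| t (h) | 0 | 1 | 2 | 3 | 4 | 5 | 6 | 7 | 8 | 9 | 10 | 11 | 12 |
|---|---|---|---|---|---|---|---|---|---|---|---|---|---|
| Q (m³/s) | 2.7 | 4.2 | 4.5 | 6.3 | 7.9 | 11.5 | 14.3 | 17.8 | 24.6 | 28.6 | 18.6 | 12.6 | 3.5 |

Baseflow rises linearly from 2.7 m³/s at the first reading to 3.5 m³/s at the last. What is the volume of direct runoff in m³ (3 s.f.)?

Direct-runoff ordinates (Q − Q_b): 0.00, 1.43, 1.67, 3.40, 4.93, 8.47, 11.20, 14.63, 21.37, 25.30, 15.23, 9.17, 0.00 m³/s.
ΣQ_DR = 116.8 m³/s.
With Δt = 1 h = 3600 s, V = ΣQ_DR · Δt = 116.8 × 3600 = 4.20 × 10^5 m³.

V ≈ 4.20 × 10^5 m³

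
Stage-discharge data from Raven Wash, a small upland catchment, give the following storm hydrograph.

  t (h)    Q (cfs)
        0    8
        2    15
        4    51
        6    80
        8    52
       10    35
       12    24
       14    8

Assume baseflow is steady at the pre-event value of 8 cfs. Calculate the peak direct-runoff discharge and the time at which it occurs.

Subtracting baseflow gives direct-runoff ordinates: 0.0, 7.0, 43.0, 72.0, 44.0, 27.0, 16.0, 0.0 cfs.
The maximum is 72.0 cfs, occurring at the reading for t = 6 h.

Q_p = 72.0 cfs at t = 6 h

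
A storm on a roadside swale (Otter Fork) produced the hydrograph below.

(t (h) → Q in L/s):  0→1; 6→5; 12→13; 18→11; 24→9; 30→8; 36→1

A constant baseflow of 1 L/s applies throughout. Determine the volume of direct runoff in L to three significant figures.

Direct-runoff ordinates (Q − Q_b): 0.0, 4.0, 12.0, 10.0, 8.0, 7.0, 0.0 L/s.
ΣQ_DR = 41.00 L/s.
With Δt = 6 h = 21600 s, V = ΣQ_DR · Δt = 41.00 × 21600 = 8.86 × 10^5 L.

V ≈ 8.86 × 10^5 L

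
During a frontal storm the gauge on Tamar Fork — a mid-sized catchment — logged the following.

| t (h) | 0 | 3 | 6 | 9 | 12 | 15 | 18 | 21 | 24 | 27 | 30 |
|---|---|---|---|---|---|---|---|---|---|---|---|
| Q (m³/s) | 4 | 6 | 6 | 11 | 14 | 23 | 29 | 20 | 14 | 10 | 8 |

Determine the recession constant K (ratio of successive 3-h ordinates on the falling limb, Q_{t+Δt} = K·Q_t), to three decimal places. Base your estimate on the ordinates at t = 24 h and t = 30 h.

Using the recession-limb readings at t = 24 h and t = 30 h: Q falls from 14 to 8 m³/s over 2 intervals.
K = (Q₂/Q₁)^(1/2) = (8/14)^(1/2) = 0.756.

K ≈ 0.756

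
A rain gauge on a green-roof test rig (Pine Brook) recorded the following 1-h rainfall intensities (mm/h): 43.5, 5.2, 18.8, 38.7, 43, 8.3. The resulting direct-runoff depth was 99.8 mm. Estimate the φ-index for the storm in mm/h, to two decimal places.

Only the 4 blocks with intensity above φ contribute runoff: 43.5, 18.8, 38.7, 43 mm/h.
Σ(I−φ)·Δt = d  ⇒  (43.5+18.8+38.7+43 − 4φ)·1 = 99.8
φ = (144.0 − 99.8/1) / 4 = 11.05 mm/h.

φ ≈ 11.05 mm/h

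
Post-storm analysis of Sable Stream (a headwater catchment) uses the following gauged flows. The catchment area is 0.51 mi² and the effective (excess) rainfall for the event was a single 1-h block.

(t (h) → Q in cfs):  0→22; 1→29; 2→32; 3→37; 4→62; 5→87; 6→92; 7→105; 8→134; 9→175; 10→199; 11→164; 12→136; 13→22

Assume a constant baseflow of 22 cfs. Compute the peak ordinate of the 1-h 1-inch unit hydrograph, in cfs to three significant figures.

Direct runoff: 0.0, 7.0, 10.0, 15.0, 40.0, 65.0, 70.0, 83.0, 112.0, 153.0, 177.0, 142.0, 114.0, 0.0 cfs; ΣQ_DR = 988.0 cfs, peak = 177.0 cfs.
Runoff depth d = ΣQ_DR·Δt / A = 988.0 × 3600 / (0.51 mi²) = 3.002 in.
The 1-inch UH is the DRH scaled by (1 in)/d, so U_p = 177.0 × 1/3.002 = 59.0 cfs.

U_p ≈ 59.0 cfs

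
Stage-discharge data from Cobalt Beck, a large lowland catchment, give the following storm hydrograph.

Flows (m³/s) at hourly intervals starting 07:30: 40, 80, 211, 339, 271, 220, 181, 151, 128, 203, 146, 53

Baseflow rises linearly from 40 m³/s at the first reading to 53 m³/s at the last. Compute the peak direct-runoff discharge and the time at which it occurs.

Q_p = 295.45 m³/s at t = 10:30

Subtracting baseflow gives direct-runoff ordinates: 0.00, 38.82, 168.64, 295.45, 226.27, 174.09, 133.91, 102.73, 78.55, 152.36, 94.18, 0.00 m³/s.
The maximum is 295.45 m³/s, occurring at the reading for t = 10:30.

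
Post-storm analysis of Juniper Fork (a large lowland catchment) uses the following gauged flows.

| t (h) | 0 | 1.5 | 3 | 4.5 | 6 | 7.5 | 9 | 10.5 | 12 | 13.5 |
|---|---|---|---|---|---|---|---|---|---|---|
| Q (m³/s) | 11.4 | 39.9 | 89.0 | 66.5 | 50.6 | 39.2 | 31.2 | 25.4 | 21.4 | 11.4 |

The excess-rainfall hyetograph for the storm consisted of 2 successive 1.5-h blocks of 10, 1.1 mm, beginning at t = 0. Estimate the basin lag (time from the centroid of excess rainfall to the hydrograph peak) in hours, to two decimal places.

Centroid of excess rainfall: t_c = Σ P_i·t̄_i / ΣP_i = 0.8986 h (block centres at 0.75, 2.25 h).
Hydrograph peak occurs at t = 3 h, so basin lag t_L = 3 − 0.8986 = 2.10 h.

t_L ≈ 2.10 h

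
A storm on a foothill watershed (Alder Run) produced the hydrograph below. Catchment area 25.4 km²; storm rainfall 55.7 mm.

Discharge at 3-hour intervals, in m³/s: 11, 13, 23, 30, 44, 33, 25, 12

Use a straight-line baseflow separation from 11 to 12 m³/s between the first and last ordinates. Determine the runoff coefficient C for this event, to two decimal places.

C ≈ 0.76

ΣQ_DR = 99.00 m³/s; V = ΣQ_DR·Δt = 1.069 × 10^6 m³.
Runoff depth d = V / A = 42.09 mm.
C = d / P = 42.09 / 55.7 = 0.76.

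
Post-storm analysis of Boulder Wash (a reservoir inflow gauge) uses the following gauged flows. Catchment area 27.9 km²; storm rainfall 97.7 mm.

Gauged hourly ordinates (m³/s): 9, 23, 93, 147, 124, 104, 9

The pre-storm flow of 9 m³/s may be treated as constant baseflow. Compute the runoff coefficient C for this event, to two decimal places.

ΣQ_DR = 446.0 m³/s; V = ΣQ_DR·Δt = 1.606 × 10^6 m³.
Runoff depth d = V / A = 57.55 mm.
C = d / P = 57.55 / 97.7 = 0.59.

C ≈ 0.59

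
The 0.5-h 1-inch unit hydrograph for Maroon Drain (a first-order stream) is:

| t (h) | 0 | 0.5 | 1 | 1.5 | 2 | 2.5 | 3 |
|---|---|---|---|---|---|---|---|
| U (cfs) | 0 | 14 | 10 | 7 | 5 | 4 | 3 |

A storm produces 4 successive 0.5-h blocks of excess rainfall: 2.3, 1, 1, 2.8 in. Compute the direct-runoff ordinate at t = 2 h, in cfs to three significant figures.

By discrete convolution, Q_j = Σ (P_i / 1 in) · U_{j−i}.
At t = 2 h (j=4): Q = (2.3/1)·5 + (1/1)·7 + (1/1)·10 + (2.8/1)·14 = 67.7 cfs.

Q ≈ 67.7 cfs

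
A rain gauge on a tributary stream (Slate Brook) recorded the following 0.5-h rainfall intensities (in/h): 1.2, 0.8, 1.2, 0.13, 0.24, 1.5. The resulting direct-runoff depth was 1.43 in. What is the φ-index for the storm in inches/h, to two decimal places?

φ ≈ 0.46 in/h

Only the 4 blocks with intensity above φ contribute runoff: 1.2, 0.8, 1.2, 1.5 in/h.
Σ(I−φ)·Δt = d  ⇒  (1.2+0.8+1.2+1.5 − 4φ)·0.5 = 1.43
φ = (4.700 − 1.43/0.5) / 4 = 0.46 in/h.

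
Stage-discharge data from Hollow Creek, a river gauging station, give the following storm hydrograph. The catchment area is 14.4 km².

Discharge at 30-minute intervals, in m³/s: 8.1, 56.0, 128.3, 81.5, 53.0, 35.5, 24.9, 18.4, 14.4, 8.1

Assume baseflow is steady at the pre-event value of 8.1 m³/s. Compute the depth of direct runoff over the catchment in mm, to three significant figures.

Direct runoff: 0.0, 47.9, 120.2, 73.4, 44.9, 27.4, 16.8, 10.3, 6.3, 0.0 m³/s; ΣQ_DR = 347.2 m³/s.
V = ΣQ_DR · Δt = 347.2 × 1800 s = 6.250 × 10^5 m³.
Over A = 14.4 km², depth = V / A = 43.4 mm.

d ≈ 43.4 mm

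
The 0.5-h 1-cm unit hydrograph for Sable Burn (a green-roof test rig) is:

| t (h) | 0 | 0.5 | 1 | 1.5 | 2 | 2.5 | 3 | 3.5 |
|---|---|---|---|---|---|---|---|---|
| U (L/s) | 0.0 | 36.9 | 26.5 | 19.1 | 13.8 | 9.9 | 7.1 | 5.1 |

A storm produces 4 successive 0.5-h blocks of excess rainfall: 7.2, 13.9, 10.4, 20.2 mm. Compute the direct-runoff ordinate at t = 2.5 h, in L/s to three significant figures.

Q ≈ 99.7 L/s

By discrete convolution, Q_j = Σ (P_i / 10 mm) · U_{j−i}.
At t = 2.5 h (j=5): Q = (7.2/10)·9.9 + (13.9/10)·13.8 + (10.4/10)·19.1 + (20.2/10)·26.5 = 99.7 L/s.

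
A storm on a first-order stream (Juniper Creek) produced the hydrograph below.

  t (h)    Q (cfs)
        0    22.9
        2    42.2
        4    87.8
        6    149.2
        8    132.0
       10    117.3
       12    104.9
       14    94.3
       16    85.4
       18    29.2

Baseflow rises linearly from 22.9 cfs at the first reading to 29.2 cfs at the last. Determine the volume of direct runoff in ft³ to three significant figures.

V ≈ 4.35 × 10^6 ft³

Direct-runoff ordinates (Q − Q_b): 0.00, 18.60, 63.50, 124.20, 106.30, 90.90, 77.80, 66.50, 56.90, 0.00 cfs.
ΣQ_DR = 604.7 cfs.
With Δt = 2 h = 7200 s, V = ΣQ_DR · Δt = 604.7 × 7200 = 4.35 × 10^6 ft³.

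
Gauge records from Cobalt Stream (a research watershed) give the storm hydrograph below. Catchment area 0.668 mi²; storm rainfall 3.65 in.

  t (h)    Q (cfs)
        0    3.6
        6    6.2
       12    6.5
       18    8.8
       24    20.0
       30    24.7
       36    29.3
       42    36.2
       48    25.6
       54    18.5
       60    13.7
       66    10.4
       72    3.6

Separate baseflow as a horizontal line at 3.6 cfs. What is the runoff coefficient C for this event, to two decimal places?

ΣQ_DR = 160.3 cfs; V = ΣQ_DR·Δt = 3.462 × 10^6 ft³.
Runoff depth d = V / A = 2.231 in.
C = d / P = 2.231 / 3.65 = 0.61.

C ≈ 0.61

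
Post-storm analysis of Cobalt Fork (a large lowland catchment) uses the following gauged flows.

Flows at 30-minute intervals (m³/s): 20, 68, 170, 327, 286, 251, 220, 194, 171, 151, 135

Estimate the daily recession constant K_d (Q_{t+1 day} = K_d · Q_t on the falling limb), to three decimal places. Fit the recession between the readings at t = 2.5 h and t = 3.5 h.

K_d ≈ 0.002

Between t = 2.5 h and t = 3.5 h the flow falls from 251 to 194 m³/s over 2×0.5 h = 1 h.
Per-interval ratio K = (194/251)^(1/2) = 0.8792; K_d = K^(24/0.5) = 0.002.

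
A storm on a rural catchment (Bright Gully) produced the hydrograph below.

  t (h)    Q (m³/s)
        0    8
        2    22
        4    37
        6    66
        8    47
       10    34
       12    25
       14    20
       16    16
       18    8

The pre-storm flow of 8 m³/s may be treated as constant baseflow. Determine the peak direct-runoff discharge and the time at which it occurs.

Subtracting baseflow gives direct-runoff ordinates: 0.0, 14.0, 29.0, 58.0, 39.0, 26.0, 17.0, 12.0, 8.0, 0.0 m³/s.
The maximum is 58.0 m³/s, occurring at the reading for t = 6 h.

Q_p = 58.0 m³/s at t = 6 h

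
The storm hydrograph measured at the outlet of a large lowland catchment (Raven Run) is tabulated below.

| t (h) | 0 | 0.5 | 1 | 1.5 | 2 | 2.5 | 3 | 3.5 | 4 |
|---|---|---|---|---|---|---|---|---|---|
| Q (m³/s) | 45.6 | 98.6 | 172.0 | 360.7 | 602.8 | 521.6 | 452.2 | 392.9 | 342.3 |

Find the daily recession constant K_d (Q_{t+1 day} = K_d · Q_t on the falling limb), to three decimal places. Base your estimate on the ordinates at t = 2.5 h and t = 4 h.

Between t = 2.5 h and t = 4 h the flow falls from 521.6 to 342.3 m³/s over 3×0.5 h = 1.5 h.
Per-interval ratio K = (342.3/521.6)^(1/3) = 0.8690; K_d = K^(24/0.5) = 0.001.

K_d ≈ 0.001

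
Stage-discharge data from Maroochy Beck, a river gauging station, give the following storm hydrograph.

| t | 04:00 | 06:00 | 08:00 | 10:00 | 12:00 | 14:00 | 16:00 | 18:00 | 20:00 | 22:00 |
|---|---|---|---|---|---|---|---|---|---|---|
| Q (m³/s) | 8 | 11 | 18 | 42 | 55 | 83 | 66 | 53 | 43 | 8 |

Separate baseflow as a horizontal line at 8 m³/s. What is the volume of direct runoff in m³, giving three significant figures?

Direct-runoff ordinates (Q − Q_b): 0.0, 3.0, 10.0, 34.0, 47.0, 75.0, 58.0, 45.0, 35.0, 0.0 m³/s.
ΣQ_DR = 307.0 m³/s.
With Δt = 2 h = 7200 s, V = ΣQ_DR · Δt = 307.0 × 7200 = 2.21 × 10^6 m³.

V ≈ 2.21 × 10^6 m³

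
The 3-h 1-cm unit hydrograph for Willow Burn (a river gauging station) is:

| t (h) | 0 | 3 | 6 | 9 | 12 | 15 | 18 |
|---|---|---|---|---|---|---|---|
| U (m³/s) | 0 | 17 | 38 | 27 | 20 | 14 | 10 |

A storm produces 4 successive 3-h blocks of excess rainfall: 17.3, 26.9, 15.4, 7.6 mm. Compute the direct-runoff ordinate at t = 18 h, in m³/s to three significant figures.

By discrete convolution, Q_j = Σ (P_i / 10 mm) · U_{j−i}.
At t = 18 h (j=6): Q = (17.3/10)·10 + (26.9/10)·14 + (15.4/10)·20 + (7.6/10)·27 = 106 m³/s.

Q ≈ 106 m³/s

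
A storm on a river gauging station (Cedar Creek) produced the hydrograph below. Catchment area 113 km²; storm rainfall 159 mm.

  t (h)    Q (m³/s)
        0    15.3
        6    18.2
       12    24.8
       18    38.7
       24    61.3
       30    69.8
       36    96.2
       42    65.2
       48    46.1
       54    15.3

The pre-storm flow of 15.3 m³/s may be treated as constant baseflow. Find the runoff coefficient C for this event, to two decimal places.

ΣQ_DR = 297.9 m³/s; V = ΣQ_DR·Δt = 6.435 × 10^6 m³.
Runoff depth d = V / A = 56.94 mm.
C = d / P = 56.94 / 159 = 0.36.

C ≈ 0.36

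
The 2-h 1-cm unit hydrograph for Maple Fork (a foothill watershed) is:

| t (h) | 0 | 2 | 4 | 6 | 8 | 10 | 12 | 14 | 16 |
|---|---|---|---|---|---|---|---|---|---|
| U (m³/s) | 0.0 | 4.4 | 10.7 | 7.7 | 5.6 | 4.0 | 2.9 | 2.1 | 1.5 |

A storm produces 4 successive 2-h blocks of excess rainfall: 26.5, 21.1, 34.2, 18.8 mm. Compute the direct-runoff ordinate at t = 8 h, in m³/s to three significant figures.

By discrete convolution, Q_j = Σ (P_i / 10 mm) · U_{j−i}.
At t = 8 h (j=4): Q = (26.5/10)·5.6 + (21.1/10)·7.7 + (34.2/10)·10.7 + (18.8/10)·4.4 = 76.0 m³/s.

Q ≈ 76.0 m³/s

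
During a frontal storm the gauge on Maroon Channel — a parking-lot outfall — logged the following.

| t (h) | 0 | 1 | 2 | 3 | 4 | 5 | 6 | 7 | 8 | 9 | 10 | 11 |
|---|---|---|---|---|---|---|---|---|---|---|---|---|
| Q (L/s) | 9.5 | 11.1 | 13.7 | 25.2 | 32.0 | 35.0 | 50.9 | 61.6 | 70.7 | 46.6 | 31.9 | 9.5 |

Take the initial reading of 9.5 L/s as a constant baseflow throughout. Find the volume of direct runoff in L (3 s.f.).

V ≈ 1.02 × 10^6 L

Direct-runoff ordinates (Q − Q_b): 0.0, 1.6, 4.2, 15.7, 22.5, 25.5, 41.4, 52.1, 61.2, 37.1, 22.4, 0.0 L/s.
ΣQ_DR = 283.7 L/s.
With Δt = 1 h = 3600 s, V = ΣQ_DR · Δt = 283.7 × 3600 = 1.02 × 10^6 L.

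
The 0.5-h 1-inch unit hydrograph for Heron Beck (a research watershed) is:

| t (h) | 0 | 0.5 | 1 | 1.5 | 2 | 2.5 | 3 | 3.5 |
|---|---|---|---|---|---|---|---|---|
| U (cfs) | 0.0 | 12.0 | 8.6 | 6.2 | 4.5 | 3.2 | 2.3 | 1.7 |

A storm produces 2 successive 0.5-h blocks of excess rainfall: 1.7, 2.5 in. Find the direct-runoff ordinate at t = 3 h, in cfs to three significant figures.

Q ≈ 11.9 cfs

By discrete convolution, Q_j = Σ (P_i / 1 in) · U_{j−i}.
At t = 3 h (j=6): Q = (1.7/1)·2.3 + (2.5/1)·3.2 = 11.9 cfs.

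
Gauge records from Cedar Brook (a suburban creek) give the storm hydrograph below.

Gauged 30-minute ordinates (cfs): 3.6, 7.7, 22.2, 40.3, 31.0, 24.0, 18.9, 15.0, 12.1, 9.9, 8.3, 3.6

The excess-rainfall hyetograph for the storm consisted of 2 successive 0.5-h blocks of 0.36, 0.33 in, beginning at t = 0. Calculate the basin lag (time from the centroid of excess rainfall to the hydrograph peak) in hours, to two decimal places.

t_L ≈ 1.01 h

Centroid of excess rainfall: t_c = Σ P_i·t̄_i / ΣP_i = 0.4891 h (block centres at 0.25, 0.75 h).
Hydrograph peak occurs at t = 1.5 h, so basin lag t_L = 1.5 − 0.4891 = 1.01 h.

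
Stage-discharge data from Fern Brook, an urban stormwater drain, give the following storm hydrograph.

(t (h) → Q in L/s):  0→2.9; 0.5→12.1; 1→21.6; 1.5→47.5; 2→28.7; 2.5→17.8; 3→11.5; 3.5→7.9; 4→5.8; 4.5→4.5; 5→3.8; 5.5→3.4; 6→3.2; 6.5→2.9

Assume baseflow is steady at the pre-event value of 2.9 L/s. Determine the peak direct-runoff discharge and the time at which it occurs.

Q_p = 44.6 L/s at t = 1.5 h

Subtracting baseflow gives direct-runoff ordinates: 0.0, 9.2, 18.7, 44.6, 25.8, 14.9, 8.6, 5.0, 2.9, 1.6, 0.9, 0.5, 0.3, 0.0 L/s.
The maximum is 44.6 L/s, occurring at the reading for t = 1.5 h.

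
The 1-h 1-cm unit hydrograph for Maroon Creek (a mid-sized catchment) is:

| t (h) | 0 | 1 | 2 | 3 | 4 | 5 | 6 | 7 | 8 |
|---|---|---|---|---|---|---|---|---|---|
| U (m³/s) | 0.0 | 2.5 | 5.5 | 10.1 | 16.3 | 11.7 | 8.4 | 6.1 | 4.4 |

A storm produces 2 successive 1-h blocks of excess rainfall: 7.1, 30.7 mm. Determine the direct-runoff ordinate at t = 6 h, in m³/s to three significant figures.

By discrete convolution, Q_j = Σ (P_i / 10 mm) · U_{j−i}.
At t = 6 h (j=6): Q = (7.1/10)·8.4 + (30.7/10)·11.7 = 41.9 m³/s.

Q ≈ 41.9 m³/s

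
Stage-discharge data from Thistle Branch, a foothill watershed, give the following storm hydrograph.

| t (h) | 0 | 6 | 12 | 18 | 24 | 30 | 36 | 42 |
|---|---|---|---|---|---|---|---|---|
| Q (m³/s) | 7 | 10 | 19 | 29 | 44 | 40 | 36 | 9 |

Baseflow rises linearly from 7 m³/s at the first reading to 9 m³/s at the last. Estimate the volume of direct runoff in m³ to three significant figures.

V ≈ 2.81 × 10^6 m³

Direct-runoff ordinates (Q − Q_b): 0.00, 2.71, 11.43, 21.14, 35.86, 31.57, 27.29, 0.00 m³/s.
ΣQ_DR = 130.0 m³/s.
With Δt = 6 h = 21600 s, V = ΣQ_DR · Δt = 130.0 × 21600 = 2.81 × 10^6 m³.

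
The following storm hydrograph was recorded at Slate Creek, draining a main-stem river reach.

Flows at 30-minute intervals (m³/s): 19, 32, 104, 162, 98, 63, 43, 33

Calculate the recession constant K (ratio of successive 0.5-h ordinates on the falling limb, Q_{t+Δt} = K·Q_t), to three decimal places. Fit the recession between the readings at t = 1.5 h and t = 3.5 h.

K ≈ 0.672

Using the recession-limb readings at t = 1.5 h and t = 3.5 h: Q falls from 162 to 33 m³/s over 4 intervals.
K = (Q₂/Q₁)^(1/4) = (33/162)^(1/4) = 0.672.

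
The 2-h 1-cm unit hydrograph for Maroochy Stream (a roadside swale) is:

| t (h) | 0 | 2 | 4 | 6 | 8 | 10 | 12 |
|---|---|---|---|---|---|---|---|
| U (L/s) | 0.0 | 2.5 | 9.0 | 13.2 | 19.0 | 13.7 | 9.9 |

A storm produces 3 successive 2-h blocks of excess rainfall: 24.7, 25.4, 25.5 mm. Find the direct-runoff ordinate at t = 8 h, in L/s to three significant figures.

Q ≈ 103 L/s

By discrete convolution, Q_j = Σ (P_i / 10 mm) · U_{j−i}.
At t = 8 h (j=4): Q = (24.7/10)·19.0 + (25.4/10)·13.2 + (25.5/10)·9.0 = 103 L/s.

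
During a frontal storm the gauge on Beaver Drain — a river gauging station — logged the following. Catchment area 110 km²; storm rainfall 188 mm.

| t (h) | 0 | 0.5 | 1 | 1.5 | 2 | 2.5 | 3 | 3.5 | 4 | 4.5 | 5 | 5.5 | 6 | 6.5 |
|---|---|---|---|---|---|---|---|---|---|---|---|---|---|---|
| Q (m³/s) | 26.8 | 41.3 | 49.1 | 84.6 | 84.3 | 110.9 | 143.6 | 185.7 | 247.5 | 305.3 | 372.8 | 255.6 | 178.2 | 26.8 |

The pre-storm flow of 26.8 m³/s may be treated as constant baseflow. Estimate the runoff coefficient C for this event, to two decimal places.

ΣQ_DR = 1737 m³/s; V = ΣQ_DR·Δt = 3.127 × 10^6 m³.
Runoff depth d = V / A = 28.43 mm.
C = d / P = 28.43 / 188 = 0.15.

C ≈ 0.15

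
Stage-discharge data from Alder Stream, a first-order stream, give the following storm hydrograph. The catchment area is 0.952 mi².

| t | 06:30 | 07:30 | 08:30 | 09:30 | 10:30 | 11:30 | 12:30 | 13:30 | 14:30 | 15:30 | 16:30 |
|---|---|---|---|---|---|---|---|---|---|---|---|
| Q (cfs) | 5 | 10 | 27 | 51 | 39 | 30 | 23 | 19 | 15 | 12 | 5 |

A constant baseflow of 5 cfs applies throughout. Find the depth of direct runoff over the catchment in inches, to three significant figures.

d ≈ 0.295 in

Direct runoff: 0.0, 5.0, 22.0, 46.0, 34.0, 25.0, 18.0, 14.0, 10.0, 7.0, 0.0 cfs; ΣQ_DR = 181.0 cfs.
V = ΣQ_DR · Δt = 181.0 × 3600 s = 6.516 × 10^5 ft³.
Over A = 0.952 mi², depth = V / A = 0.295 in.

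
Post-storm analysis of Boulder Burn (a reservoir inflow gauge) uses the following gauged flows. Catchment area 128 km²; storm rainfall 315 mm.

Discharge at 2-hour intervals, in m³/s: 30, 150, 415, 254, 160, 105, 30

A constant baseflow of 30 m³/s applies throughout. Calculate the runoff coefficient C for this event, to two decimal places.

C ≈ 0.17

ΣQ_DR = 934.0 m³/s; V = ΣQ_DR·Δt = 6.725 × 10^6 m³.
Runoff depth d = V / A = 52.54 mm.
C = d / P = 52.54 / 315 = 0.17.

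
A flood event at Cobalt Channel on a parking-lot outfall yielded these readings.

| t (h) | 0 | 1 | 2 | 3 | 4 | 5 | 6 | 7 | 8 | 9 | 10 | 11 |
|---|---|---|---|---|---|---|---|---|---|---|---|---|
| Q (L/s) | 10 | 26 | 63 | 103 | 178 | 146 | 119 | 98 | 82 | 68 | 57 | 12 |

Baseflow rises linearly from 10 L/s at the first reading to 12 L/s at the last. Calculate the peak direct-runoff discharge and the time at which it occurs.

Subtracting baseflow gives direct-runoff ordinates: 0.00, 15.82, 52.64, 92.45, 167.27, 135.09, 107.91, 86.73, 70.55, 56.36, 45.18, 0.00 L/s.
The maximum is 167.27 L/s, occurring at the reading for t = 4 h.

Q_p = 167.27 L/s at t = 4 h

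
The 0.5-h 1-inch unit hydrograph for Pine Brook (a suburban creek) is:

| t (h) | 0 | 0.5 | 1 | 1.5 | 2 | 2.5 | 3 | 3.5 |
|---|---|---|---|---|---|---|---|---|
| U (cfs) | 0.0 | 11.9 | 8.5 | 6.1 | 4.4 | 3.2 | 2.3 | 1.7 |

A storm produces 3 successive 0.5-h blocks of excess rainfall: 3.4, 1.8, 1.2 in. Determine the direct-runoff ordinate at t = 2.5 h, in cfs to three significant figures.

By discrete convolution, Q_j = Σ (P_i / 1 in) · U_{j−i}.
At t = 2.5 h (j=5): Q = (3.4/1)·3.2 + (1.8/1)·4.4 + (1.2/1)·6.1 = 26.1 cfs.

Q ≈ 26.1 cfs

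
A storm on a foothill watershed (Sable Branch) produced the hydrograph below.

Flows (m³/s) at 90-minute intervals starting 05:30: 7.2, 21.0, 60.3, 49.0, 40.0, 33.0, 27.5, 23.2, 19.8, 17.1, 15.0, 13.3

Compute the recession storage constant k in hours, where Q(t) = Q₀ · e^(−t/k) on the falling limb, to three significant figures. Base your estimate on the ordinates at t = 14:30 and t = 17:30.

k ≈ 9.13 h

On the falling limb, Q drops from 27.5 to 19.8 m³/s between t = 14:30 and t = 17:30 (Δt = 3 h).
k = −Δt / ln(Q₂/Q₁) = −3 / ln(19.8/27.5) = 9.13 h.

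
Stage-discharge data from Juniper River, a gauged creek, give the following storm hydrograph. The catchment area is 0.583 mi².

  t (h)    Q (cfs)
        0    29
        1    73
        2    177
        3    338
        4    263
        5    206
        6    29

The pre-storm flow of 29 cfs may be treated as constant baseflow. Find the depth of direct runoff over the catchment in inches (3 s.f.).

d ≈ 2.42 in

Direct runoff: 0.0, 44.0, 148.0, 309.0, 234.0, 177.0, 0.0 cfs; ΣQ_DR = 912.0 cfs.
V = ΣQ_DR · Δt = 912.0 × 3600 s = 3.283 × 10^6 ft³.
Over A = 0.583 mi², depth = V / A = 2.42 in.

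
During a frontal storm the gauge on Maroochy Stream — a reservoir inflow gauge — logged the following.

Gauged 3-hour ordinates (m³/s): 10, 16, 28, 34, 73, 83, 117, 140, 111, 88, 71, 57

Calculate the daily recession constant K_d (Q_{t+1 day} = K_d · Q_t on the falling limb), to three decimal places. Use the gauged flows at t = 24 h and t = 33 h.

K_d ≈ 0.169

Between t = 24 h and t = 33 h the flow falls from 111 to 57 m³/s over 3×3 h = 9 h.
Per-interval ratio K = (57/111)^(1/3) = 0.8008; K_d = K^(24/3) = 0.169.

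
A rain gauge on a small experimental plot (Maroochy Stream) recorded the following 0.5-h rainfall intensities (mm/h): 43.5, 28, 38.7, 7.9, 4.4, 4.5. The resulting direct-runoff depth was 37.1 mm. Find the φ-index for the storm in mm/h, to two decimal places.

φ ≈ 12.00 mm/h

Only the 3 blocks with intensity above φ contribute runoff: 43.5, 28, 38.7 mm/h.
Σ(I−φ)·Δt = d  ⇒  (43.5+28+38.7 − 3φ)·0.5 = 37.1
φ = (110.2 − 37.1/0.5) / 3 = 12.00 mm/h.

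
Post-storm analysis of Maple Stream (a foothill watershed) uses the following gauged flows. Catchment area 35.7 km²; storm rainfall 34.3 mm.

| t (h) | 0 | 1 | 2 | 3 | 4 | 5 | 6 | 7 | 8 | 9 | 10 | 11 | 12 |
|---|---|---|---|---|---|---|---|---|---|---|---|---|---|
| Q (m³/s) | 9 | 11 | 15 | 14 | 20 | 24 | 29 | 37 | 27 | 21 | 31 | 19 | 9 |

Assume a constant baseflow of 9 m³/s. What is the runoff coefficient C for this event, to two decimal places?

C ≈ 0.44

ΣQ_DR = 149.0 m³/s; V = ΣQ_DR·Δt = 5.364 × 10^5 m³.
Runoff depth d = V / A = 15.03 mm.
C = d / P = 15.03 / 34.3 = 0.44.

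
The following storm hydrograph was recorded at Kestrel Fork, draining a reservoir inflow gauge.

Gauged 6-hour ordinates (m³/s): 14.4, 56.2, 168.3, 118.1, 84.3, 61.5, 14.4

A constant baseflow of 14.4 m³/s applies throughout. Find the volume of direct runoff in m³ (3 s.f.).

Direct-runoff ordinates (Q − Q_b): 0.0, 41.8, 153.9, 103.7, 69.9, 47.1, 0.0 m³/s.
ΣQ_DR = 416.4 m³/s.
With Δt = 6 h = 21600 s, V = ΣQ_DR · Δt = 416.4 × 21600 = 8.99 × 10^6 m³.

V ≈ 8.99 × 10^6 m³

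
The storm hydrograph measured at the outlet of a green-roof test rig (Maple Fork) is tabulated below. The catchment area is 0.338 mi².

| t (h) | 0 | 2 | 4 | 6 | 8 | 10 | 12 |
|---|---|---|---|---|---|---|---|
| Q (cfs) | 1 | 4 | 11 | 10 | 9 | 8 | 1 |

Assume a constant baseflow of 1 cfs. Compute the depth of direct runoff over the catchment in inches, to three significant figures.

Direct runoff: 0.0, 3.0, 10.0, 9.0, 8.0, 7.0, 0.0 cfs; ΣQ_DR = 37.00 cfs.
V = ΣQ_DR · Δt = 37.00 × 7200 s = 2.664 × 10^5 ft³.
Over A = 0.338 mi², depth = V / A = 0.339 in.

d ≈ 0.339 in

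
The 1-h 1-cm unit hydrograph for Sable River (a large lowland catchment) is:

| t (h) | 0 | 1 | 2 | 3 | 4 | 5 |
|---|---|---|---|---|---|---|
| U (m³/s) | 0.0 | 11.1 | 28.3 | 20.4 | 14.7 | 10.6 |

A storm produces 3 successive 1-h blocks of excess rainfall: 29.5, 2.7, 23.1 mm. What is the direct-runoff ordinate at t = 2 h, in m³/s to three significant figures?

By discrete convolution, Q_j = Σ (P_i / 10 mm) · U_{j−i}.
At t = 2 h (j=2): Q = (29.5/10)·28.3 + (2.7/10)·11.1 + (23.1/10)·0.0 = 86.5 m³/s.

Q ≈ 86.5 m³/s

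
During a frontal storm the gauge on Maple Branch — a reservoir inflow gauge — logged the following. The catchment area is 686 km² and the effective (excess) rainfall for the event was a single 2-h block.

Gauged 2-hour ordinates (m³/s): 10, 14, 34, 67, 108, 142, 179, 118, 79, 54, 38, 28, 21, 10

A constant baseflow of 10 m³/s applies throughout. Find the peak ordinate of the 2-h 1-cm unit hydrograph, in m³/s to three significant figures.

U_p ≈ 211 m³/s

Direct runoff: 0.0, 4.0, 24.0, 57.0, 98.0, 132.0, 169.0, 108.0, 69.0, 44.0, 28.0, 18.0, 11.0, 0.0 m³/s; ΣQ_DR = 762.0 m³/s, peak = 169.0 m³/s.
Runoff depth d = ΣQ_DR·Δt / A = 762.0 × 7200 / (686 km²) = 7.998 mm.
The 1-cm UH is the DRH scaled by (10 mm)/d, so U_p = 169.0 × 10/7.998 = 211 m³/s.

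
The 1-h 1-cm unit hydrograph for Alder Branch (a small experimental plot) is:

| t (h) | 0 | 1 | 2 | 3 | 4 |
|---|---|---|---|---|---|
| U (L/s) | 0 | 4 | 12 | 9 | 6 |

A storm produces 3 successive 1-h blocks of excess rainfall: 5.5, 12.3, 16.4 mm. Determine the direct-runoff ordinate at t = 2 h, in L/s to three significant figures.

Q ≈ 11.5 L/s

By discrete convolution, Q_j = Σ (P_i / 10 mm) · U_{j−i}.
At t = 2 h (j=2): Q = (5.5/10)·12 + (12.3/10)·4 + (16.4/10)·0 = 11.5 L/s.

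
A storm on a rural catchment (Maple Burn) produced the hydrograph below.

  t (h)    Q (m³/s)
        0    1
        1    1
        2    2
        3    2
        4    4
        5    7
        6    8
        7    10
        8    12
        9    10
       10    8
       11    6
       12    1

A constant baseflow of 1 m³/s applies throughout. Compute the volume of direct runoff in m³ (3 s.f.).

V ≈ 2.12 × 10^5 m³

Direct-runoff ordinates (Q − Q_b): 0.0, 0.0, 1.0, 1.0, 3.0, 6.0, 7.0, 9.0, 11.0, 9.0, 7.0, 5.0, 0.0 m³/s.
ΣQ_DR = 59.00 m³/s.
With Δt = 1 h = 3600 s, V = ΣQ_DR · Δt = 59.00 × 3600 = 2.12 × 10^5 m³.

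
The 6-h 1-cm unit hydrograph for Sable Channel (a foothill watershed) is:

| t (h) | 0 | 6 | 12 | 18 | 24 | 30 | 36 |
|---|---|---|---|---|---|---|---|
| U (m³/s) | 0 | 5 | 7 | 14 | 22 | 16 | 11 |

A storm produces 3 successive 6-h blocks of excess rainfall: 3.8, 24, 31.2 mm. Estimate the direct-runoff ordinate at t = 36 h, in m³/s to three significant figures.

By discrete convolution, Q_j = Σ (P_i / 10 mm) · U_{j−i}.
At t = 36 h (j=6): Q = (3.8/10)·11 + (24/10)·16 + (31.2/10)·22 = 111 m³/s.

Q ≈ 111 m³/s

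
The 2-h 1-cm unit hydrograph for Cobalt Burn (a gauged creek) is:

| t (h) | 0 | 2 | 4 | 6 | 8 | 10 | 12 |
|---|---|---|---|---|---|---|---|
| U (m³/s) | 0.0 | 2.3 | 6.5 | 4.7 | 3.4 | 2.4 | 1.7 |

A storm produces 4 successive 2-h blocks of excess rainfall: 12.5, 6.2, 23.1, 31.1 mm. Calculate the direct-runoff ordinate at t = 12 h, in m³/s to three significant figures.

By discrete convolution, Q_j = Σ (P_i / 10 mm) · U_{j−i}.
At t = 12 h (j=6): Q = (12.5/10)·1.7 + (6.2/10)·2.4 + (23.1/10)·3.4 + (31.1/10)·4.7 = 26.1 m³/s.

Q ≈ 26.1 m³/s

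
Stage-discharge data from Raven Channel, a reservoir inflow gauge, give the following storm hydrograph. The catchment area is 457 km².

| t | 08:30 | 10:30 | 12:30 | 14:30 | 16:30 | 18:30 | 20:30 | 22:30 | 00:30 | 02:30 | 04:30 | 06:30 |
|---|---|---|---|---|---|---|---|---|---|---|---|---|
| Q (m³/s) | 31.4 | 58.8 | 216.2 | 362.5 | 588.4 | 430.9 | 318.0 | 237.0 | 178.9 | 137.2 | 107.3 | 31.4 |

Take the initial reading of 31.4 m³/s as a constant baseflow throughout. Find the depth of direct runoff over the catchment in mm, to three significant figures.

Direct runoff: 0.0, 27.4, 184.8, 331.1, 557.0, 399.5, 286.6, 205.6, 147.5, 105.8, 75.9, 0.0 m³/s; ΣQ_DR = 2321 m³/s.
V = ΣQ_DR · Δt = 2321 × 7200 s = 1.671 × 10^7 m³.
Over A = 457 km², depth = V / A = 36.6 mm.

d ≈ 36.6 mm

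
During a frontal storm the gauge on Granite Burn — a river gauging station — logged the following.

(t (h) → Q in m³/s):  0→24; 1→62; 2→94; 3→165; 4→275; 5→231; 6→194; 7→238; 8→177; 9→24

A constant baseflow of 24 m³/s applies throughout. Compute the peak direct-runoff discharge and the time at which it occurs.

Subtracting baseflow gives direct-runoff ordinates: 0.0, 38.0, 70.0, 141.0, 251.0, 207.0, 170.0, 214.0, 153.0, 0.0 m³/s.
The maximum is 251.0 m³/s, occurring at the reading for t = 4 h.

Q_p = 251.0 m³/s at t = 4 h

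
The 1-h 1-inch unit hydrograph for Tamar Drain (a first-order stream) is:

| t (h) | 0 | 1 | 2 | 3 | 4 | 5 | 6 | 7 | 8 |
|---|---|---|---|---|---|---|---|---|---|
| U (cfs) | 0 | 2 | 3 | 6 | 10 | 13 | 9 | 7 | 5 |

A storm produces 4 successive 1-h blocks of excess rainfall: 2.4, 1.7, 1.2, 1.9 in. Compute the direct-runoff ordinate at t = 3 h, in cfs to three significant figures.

By discrete convolution, Q_j = Σ (P_i / 1 in) · U_{j−i}.
At t = 3 h (j=3): Q = (2.4/1)·6 + (1.7/1)·3 + (1.2/1)·2 + (1.9/1)·0 = 21.9 cfs.

Q ≈ 21.9 cfs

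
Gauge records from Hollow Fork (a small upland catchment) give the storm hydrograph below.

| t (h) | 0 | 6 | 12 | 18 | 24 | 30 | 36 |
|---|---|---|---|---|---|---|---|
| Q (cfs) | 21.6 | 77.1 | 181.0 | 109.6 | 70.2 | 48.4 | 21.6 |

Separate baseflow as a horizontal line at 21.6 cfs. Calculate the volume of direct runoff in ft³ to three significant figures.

Direct-runoff ordinates (Q − Q_b): 0.0, 55.5, 159.4, 88.0, 48.6, 26.8, 0.0 cfs.
ΣQ_DR = 378.3 cfs.
With Δt = 6 h = 21600 s, V = ΣQ_DR · Δt = 378.3 × 21600 = 8.17 × 10^6 ft³.

V ≈ 8.17 × 10^6 ft³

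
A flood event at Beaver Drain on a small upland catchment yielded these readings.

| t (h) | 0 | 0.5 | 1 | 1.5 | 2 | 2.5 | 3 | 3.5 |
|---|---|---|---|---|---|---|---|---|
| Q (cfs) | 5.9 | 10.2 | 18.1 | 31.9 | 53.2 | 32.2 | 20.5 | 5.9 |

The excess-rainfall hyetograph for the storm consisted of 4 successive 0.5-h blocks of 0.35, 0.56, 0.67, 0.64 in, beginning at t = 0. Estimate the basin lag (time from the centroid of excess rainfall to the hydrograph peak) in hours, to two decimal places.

Centroid of excess rainfall: t_c = Σ P_i·t̄_i / ΣP_i = 1.1104 h (block centres at 0.25, 0.75, 1.25, 1.75 h).
Hydrograph peak occurs at t = 2 h, so basin lag t_L = 2 − 1.1104 = 0.89 h.

t_L ≈ 0.89 h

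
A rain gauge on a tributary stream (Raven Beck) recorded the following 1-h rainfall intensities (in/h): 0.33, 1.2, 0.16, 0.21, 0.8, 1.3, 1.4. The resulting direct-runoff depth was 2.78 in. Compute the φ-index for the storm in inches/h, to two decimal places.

Only the 4 blocks with intensity above φ contribute runoff: 1.2, 0.8, 1.3, 1.4 in/h.
Σ(I−φ)·Δt = d  ⇒  (1.2+0.8+1.3+1.4 − 4φ)·1 = 2.78
φ = (4.700 − 2.78/1) / 4 = 0.48 in/h.

φ ≈ 0.48 in/h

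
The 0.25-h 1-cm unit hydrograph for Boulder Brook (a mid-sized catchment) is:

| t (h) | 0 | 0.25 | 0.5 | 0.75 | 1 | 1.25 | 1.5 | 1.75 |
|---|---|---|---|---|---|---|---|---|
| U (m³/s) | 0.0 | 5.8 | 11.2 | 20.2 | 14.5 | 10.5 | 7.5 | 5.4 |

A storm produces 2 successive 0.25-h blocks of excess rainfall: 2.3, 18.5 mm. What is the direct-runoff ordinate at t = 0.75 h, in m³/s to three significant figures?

By discrete convolution, Q_j = Σ (P_i / 10 mm) · U_{j−i}.
At t = 0.75 h (j=3): Q = (2.3/10)·20.2 + (18.5/10)·11.2 = 25.4 m³/s.

Q ≈ 25.4 m³/s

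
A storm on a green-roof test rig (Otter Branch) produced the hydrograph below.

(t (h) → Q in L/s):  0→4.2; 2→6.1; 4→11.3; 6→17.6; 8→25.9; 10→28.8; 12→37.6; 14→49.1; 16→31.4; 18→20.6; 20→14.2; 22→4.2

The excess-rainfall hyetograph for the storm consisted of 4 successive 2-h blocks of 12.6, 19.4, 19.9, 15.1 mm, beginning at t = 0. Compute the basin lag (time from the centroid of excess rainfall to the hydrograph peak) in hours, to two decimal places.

t_L ≈ 9.88 h

Centroid of excess rainfall: t_c = Σ P_i·t̄_i / ΣP_i = 4.1194 h (block centres at 1, 3, 5, 7 h).
Hydrograph peak occurs at t = 14 h, so basin lag t_L = 14 − 4.1194 = 9.88 h.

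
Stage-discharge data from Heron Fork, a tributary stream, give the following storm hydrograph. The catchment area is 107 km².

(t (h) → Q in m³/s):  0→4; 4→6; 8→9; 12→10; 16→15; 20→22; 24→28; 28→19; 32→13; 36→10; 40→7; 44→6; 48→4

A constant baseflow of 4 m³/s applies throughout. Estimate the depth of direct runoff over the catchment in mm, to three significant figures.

d ≈ 13.6 mm

Direct runoff: 0.0, 2.0, 5.0, 6.0, 11.0, 18.0, 24.0, 15.0, 9.0, 6.0, 3.0, 2.0, 0.0 m³/s; ΣQ_DR = 101.0 m³/s.
V = ΣQ_DR · Δt = 101.0 × 14400 s = 1.454 × 10^6 m³.
Over A = 107 km², depth = V / A = 13.6 mm.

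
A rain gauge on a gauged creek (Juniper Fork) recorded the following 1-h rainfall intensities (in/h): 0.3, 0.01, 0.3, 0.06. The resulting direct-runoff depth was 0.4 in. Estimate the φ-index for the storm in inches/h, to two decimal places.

Only the 2 blocks with intensity above φ contribute runoff: 0.3, 0.3 in/h.
Σ(I−φ)·Δt = d  ⇒  (0.3+0.3 − 2φ)·1 = 0.4
φ = (0.6000 − 0.4/1) / 2 = 0.10 in/h.

φ ≈ 0.10 in/h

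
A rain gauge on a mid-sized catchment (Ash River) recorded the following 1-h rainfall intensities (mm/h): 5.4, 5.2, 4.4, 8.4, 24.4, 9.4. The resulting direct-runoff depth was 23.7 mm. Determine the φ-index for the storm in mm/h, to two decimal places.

Only the 3 blocks with intensity above φ contribute runoff: 8.4, 24.4, 9.4 mm/h.
Σ(I−φ)·Δt = d  ⇒  (8.4+24.4+9.4 − 3φ)·1 = 23.7
φ = (42.20 − 23.7/1) / 3 = 6.17 mm/h.

φ ≈ 6.17 mm/h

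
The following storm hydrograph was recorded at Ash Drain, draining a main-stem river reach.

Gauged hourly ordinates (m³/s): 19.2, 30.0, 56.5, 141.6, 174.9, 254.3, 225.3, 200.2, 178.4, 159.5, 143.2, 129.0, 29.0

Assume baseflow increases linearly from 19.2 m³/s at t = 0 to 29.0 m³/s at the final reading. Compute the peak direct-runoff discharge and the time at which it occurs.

Subtracting baseflow gives direct-runoff ordinates: 0.00, 9.98, 35.67, 119.95, 152.43, 231.02, 201.20, 175.28, 152.67, 132.95, 115.83, 100.82, 0.00 m³/s.
The maximum is 231.02 m³/s, occurring at the reading for t = 5 h.

Q_p = 231.02 m³/s at t = 5 h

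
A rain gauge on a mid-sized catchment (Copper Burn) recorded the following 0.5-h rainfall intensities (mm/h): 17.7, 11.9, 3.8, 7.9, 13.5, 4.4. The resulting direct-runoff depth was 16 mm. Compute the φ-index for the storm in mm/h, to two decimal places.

Only the 4 blocks with intensity above φ contribute runoff: 17.7, 11.9, 7.9, 13.5 mm/h.
Σ(I−φ)·Δt = d  ⇒  (17.7+11.9+7.9+13.5 − 4φ)·0.5 = 16
φ = (51.00 − 16/0.5) / 4 = 4.75 mm/h.

φ ≈ 4.75 mm/h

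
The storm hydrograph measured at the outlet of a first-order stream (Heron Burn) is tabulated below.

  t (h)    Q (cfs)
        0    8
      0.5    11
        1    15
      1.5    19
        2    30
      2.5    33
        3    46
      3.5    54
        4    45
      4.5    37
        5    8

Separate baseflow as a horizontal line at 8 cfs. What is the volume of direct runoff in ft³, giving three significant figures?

V ≈ 3.92 × 10^5 ft³

Direct-runoff ordinates (Q − Q_b): 0.0, 3.0, 7.0, 11.0, 22.0, 25.0, 38.0, 46.0, 37.0, 29.0, 0.0 cfs.
ΣQ_DR = 218.0 cfs.
With Δt = 0.5 h = 1800 s, V = ΣQ_DR · Δt = 218.0 × 1800 = 3.92 × 10^5 ft³.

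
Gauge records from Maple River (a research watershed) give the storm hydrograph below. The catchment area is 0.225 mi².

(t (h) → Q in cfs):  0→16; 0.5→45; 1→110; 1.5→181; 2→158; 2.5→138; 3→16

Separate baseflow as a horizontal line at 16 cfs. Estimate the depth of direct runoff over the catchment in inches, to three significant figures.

d ≈ 1.90 in

Direct runoff: 0.0, 29.0, 94.0, 165.0, 142.0, 122.0, 0.0 cfs; ΣQ_DR = 552.0 cfs.
V = ΣQ_DR · Δt = 552.0 × 1800 s = 9.936 × 10^5 ft³.
Over A = 0.225 mi², depth = V / A = 1.90 in.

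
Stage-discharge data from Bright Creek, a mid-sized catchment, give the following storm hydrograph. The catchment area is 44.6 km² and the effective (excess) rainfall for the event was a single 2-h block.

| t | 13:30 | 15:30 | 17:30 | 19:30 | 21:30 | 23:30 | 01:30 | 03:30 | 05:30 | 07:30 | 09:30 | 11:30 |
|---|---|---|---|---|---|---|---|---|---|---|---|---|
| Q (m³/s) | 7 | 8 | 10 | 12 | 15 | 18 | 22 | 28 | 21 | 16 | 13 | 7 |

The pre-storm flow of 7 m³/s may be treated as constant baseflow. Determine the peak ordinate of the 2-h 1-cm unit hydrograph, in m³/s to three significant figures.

U_p ≈ 14.0 m³/s

Direct runoff: 0.0, 1.0, 3.0, 5.0, 8.0, 11.0, 15.0, 21.0, 14.0, 9.0, 6.0, 0.0 m³/s; ΣQ_DR = 93.00 m³/s, peak = 21.0 m³/s.
Runoff depth d = ΣQ_DR·Δt / A = 93.00 × 7200 / (44.6 km²) = 15.01 mm.
The 1-cm UH is the DRH scaled by (10 mm)/d, so U_p = 21.0 × 10/15.01 = 14.0 m³/s.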